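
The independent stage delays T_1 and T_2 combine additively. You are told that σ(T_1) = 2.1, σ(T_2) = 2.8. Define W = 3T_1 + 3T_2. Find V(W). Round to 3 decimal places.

V(T_1) = 4.41, V(T_2) = 7.84
By independence, V(W) = (3)²V(T_1) + (3)²V(T_2)
= (3)²·4.41 + (3)²·7.84 = 110.25

110.250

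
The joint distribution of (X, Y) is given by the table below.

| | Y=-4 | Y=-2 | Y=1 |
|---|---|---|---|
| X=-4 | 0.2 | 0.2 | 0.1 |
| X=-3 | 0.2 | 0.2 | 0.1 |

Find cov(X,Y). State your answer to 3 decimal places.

E[X] = -3.5,  E[Y] = -2.2
E[XY] = 7.7
cov(X,Y) = E[XY] − E[X]E[Y] = 7.7 − (-3.5)(-2.2) = 0

0.000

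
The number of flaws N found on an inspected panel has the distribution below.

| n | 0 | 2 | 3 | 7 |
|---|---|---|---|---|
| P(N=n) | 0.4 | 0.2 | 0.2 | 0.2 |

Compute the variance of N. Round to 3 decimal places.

6.640

E[N] = (0)(0.4) + (2)(0.2) + (3)(0.2) + (7)(0.2) = 2.4
E[N²] = (0)²(0.4) + (2)²(0.2) + (3)²(0.2) + (7)²(0.2) = 12.4
Var(N) = E[N²] − (E[N])² = 12.4 − (2.4)² = 6.64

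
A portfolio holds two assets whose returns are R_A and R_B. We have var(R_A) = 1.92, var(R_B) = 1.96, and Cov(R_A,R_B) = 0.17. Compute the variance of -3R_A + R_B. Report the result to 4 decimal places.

var(-3R_A + R_B) = (-3)²·var(R_A) + (1)²·var(R_B) + 2·(-3)·(1)·Cov(R_A,R_B)
= 9·1.92 + 1·1.96 + -6·0.17 = 18.22

18.2200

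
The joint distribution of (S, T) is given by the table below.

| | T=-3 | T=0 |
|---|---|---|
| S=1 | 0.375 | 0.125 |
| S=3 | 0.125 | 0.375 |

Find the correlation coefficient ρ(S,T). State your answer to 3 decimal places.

E[S] = 2,  E[T] = -1.5
E[ST] = -2.25
cov(S,T) = E[ST] − E[S]E[T] = -2.25 − (2)(-1.5) = 0.75
Var(S) = 1,  Var(T) = 2.25
ρ = 0.75 / √(1·2.25) ≈ 0.500

0.500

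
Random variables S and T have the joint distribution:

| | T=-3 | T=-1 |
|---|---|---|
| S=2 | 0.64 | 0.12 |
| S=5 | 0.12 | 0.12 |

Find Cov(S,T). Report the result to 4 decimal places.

0.3744

E[S] = 2.72,  E[T] = -2.52
E[ST] = -6.48
Cov(S,T) = E[ST] − E[S]E[T] = -6.48 − (2.72)(-2.52) = 0.3744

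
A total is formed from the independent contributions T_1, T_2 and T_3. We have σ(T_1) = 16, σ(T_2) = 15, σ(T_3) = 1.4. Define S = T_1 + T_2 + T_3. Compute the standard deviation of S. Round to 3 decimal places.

var(T_1) = 256, var(T_2) = 225, var(T_3) = 1.96
By independence, var(S) = (1)²var(T_1) + (1)²var(T_2) + (1)²var(T_3)
= (1)²·256 + (1)²·225 + (1)²·1.96 = 482.96
σ(S) = √482.96 ≈ 21.976

21.976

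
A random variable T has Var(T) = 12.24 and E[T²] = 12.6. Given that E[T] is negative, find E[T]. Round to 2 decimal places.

-0.60

(E[T])² = E[T²] − Var(T) = 12.6 − 12.24 = 0.36
E[T] = −√0.36 = -0.6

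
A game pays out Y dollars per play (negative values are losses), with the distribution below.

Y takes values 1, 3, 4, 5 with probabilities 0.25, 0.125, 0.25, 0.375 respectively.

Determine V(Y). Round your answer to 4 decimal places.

E[Y] = (1)(0.25) + (3)(0.125) + (4)(0.25) + (5)(0.375) = 3.5
E[Y²] = (1)²(0.25) + (3)²(0.125) + (4)²(0.25) + (5)²(0.375) = 14.75
V(Y) = E[Y²] − (E[Y])² = 14.75 − (3.5)² = 2.5

2.5000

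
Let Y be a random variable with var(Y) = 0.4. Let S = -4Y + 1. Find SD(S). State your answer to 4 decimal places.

var(-4Y + 1) = (-4)²·0.4 = 6.4
SD(S) = √6.4 ≈ 2.5298

2.5298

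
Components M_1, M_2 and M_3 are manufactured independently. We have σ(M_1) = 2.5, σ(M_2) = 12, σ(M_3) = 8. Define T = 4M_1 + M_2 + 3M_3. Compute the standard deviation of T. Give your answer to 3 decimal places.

var(M_1) = 6.25, var(M_2) = 144, var(M_3) = 64
By independence, var(T) = (4)²var(M_1) + (1)²var(M_2) + (3)²var(M_3)
= (4)²·6.25 + (1)²·144 + (3)²·64 = 820
σ(T) = √820 ≈ 28.636

28.636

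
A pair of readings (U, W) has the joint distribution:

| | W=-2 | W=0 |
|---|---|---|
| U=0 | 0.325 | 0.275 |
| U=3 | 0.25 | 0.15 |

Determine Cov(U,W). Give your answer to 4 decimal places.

-0.1200

E[U] = 1.2,  E[W] = -1.15
E[UW] = -1.5
Cov(U,W) = E[UW] − E[U]E[W] = -1.5 − (1.2)(-1.15) = -0.12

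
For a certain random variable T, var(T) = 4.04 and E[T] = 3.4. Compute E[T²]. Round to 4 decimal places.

15.6000

E[T²] = var(T) + (E[T])² = 4.04 + (3.4)² = 15.6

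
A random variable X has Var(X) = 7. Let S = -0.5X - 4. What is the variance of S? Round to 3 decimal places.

Var(-0.5X - 4) = (-0.5)²·Var(X) = 0.25·7 = 1.75

1.750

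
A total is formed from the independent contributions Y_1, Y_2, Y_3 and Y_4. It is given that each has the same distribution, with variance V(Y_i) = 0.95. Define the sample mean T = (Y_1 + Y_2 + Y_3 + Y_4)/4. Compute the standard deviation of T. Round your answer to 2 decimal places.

By independence, V(T) = (0.25)²V(Y_1) + (0.25)²V(Y_2) + (0.25)²V(Y_3) + (0.25)²V(Y_4)
= (0.25)²·0.95 + (0.25)²·0.95 + (0.25)²·0.95 + (0.25)²·0.95 = 0.2375
SD(T) = √0.2375 ≈ 0.49

0.49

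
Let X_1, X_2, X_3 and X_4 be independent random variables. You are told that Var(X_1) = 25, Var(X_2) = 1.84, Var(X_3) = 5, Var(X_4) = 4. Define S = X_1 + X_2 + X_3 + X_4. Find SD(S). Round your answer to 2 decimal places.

5.99

By independence, Var(S) = (1)²Var(X_1) + (1)²Var(X_2) + (1)²Var(X_3) + (1)²Var(X_4)
= (1)²·25 + (1)²·1.84 + (1)²·5 + (1)²·4 = 35.84
SD(S) = √35.84 ≈ 5.99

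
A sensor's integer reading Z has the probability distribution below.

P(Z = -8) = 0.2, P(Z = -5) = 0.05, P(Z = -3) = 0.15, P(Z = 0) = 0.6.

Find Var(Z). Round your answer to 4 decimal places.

10.1100

E[Z] = (-8)(0.2) + (-5)(0.05) + (-3)(0.15) + (0)(0.6) = -2.3
E[Z²] = (-8)²(0.2) + (-5)²(0.05) + (-3)²(0.15) + (0)²(0.6) = 15.4
Var(Z) = E[Z²] − (E[Z])² = 15.4 − (-2.3)² = 10.11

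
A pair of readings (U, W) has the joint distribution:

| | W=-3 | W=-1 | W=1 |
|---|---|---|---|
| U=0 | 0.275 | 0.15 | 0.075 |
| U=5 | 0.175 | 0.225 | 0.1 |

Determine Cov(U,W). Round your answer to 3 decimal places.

E[U] = 2.5,  E[W] = -1.55
E[UW] = -3.25
Cov(U,W) = E[UW] − E[U]E[W] = -3.25 − (2.5)(-1.55) = 0.625

0.625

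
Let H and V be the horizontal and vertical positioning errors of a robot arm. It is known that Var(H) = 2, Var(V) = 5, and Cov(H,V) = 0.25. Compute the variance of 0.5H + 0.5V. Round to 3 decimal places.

Var(0.5H + 0.5V) = (0.5)²·Var(H) + (0.5)²·Var(V) + 2·(0.5)·(0.5)·Cov(H,V)
= 0.25·2 + 0.25·5 + 0.5·0.25 = 1.875

1.875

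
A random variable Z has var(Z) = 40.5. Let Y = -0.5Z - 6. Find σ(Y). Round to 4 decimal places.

var(-0.5Z - 6) = (-0.5)²·40.5 = 10.125
σ(Y) = √10.125 ≈ 3.1820

3.1820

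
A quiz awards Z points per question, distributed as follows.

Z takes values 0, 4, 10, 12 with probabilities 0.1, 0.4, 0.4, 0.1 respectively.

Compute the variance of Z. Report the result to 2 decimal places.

14.56

E[Z] = (0)(0.1) + (4)(0.4) + (10)(0.4) + (12)(0.1) = 6.8
E[Z²] = (0)²(0.1) + (4)²(0.4) + (10)²(0.4) + (12)²(0.1) = 60.8
var(Z) = E[Z²] − (E[Z])² = 60.8 − (6.8)² = 14.56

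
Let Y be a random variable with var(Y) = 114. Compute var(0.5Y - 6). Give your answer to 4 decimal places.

var(0.5Y - 6) = (0.5)²·var(Y) = 0.25·114 = 28.5

28.5000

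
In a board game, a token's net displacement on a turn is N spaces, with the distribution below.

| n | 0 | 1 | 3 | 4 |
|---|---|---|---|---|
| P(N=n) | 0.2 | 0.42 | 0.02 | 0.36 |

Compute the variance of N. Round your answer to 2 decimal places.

2.67

E[N] = (0)(0.2) + (1)(0.42) + (3)(0.02) + (4)(0.36) = 1.92
E[N²] = (0)²(0.2) + (1)²(0.42) + (3)²(0.02) + (4)²(0.36) = 6.36
Var(N) = E[N²] − (E[N])² = 6.36 − (1.92)² = 2.6736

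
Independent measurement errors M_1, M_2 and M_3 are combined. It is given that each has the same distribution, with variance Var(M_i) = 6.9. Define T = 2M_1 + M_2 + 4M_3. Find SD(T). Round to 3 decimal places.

12.037

By independence, Var(T) = (2)²Var(M_1) + (1)²Var(M_2) + (4)²Var(M_3)
= (2)²·6.9 + (1)²·6.9 + (4)²·6.9 = 144.9
SD(T) = √144.9 ≈ 12.037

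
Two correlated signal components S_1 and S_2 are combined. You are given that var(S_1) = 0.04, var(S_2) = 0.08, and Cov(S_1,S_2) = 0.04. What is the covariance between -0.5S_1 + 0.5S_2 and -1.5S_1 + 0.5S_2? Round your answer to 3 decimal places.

Cov(-0.5S_1 + 0.5S_2, -1.5S_1 + 0.5S_2) = (-0.5)(-1.5)var(S_1) + (0.5)(0.5)var(S_2) + [(-0.5)(0.5) + (0.5)(-1.5)]Cov(S_1,S_2)
= 0.75·0.04 + 0.25·0.08 + -1·0.04 = 0.01

0.010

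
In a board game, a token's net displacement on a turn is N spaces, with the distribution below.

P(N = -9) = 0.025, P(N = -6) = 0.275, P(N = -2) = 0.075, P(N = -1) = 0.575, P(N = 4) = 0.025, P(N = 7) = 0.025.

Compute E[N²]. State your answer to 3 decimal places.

14.425

E[N²] = (-9)²(0.025) + (-6)²(0.275) + (-2)²(0.075) + (-1)²(0.575) + (4)²(0.025) + (7)²(0.025) = 14.425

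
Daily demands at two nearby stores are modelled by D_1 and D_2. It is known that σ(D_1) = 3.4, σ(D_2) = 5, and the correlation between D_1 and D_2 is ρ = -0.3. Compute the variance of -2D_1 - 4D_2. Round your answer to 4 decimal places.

Var(D_1) = (3.4)² = 11.56;  Var(D_2) = (5)² = 25
cov(D_1,D_2) = ρ·σ(D_1)·σ(D_2) = -0.3·3.4·5 = -5.1
Var(-2D_1 - 4D_2) = (-2)²·Var(D_1) + (-4)²·Var(D_2) + 2·(-2)·(-4)·cov(D_1,D_2)
= 4·11.56 + 16·25 + 16·-5.1 = 364.64

364.6400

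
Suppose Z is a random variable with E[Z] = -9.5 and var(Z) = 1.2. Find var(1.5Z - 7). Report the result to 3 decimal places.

var(1.5Z - 7) = (1.5)²·var(Z) = 2.25·1.2 = 2.7

2.700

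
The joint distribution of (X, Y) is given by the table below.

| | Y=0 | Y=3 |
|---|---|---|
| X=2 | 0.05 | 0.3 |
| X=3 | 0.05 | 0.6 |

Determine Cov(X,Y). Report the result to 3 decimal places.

E[X] = 2.65,  E[Y] = 2.7
E[XY] = 7.2
Cov(X,Y) = E[XY] − E[X]E[Y] = 7.2 − (2.65)(2.7) = 0.045

0.045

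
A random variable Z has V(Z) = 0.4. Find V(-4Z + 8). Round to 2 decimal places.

V(-4Z + 8) = (-4)²·V(Z) = 16·0.4 = 6.4

6.40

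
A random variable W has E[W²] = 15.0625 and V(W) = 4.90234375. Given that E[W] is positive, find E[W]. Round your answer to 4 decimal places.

(E[W])² = E[W²] − V(W) = 15.0625 − 4.90234375 = 10.16015625
E[W] = √10.16015625 = 3.1875

3.1875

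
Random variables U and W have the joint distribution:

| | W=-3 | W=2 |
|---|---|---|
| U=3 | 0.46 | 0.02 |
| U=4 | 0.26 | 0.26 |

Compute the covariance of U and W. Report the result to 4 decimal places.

E[U] = 3.52,  E[W] = -1.6
E[UW] = -5.06
Cov(U,W) = E[UW] − E[U]E[W] = -5.06 − (3.52)(-1.6) = 0.572

0.5720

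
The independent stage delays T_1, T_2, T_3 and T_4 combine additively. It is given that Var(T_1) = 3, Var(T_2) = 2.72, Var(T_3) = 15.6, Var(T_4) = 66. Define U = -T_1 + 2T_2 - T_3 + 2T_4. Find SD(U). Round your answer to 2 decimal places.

By independence, Var(U) = (-1)²Var(T_1) + (2)²Var(T_2) + (-1)²Var(T_3) + (2)²Var(T_4)
= (-1)²·3 + (2)²·2.72 + (-1)²·15.6 + (2)²·66 = 293.48
SD(U) = √293.48 ≈ 17.13

17.13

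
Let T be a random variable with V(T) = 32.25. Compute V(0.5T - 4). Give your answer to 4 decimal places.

V(0.5T - 4) = (0.5)²·V(T) = 0.25·32.25 = 8.0625

8.0625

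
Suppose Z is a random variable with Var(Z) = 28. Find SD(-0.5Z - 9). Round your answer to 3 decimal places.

2.646

Var(-0.5Z - 9) = (-0.5)²·28 = 7
SD(-0.5Z - 9) = √7 ≈ 2.646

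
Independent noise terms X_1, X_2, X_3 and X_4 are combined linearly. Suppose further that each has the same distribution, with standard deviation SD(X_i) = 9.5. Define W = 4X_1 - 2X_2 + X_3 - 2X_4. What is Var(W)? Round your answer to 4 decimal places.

2256.2500

Var(X_i) = (9.5)² = 90.25
By independence, Var(W) = (4)²Var(X_1) + (-2)²Var(X_2) + (1)²Var(X_3) + (-2)²Var(X_4)
= (4)²·90.25 + (-2)²·90.25 + (1)²·90.25 + (-2)²·90.25 = 2256.25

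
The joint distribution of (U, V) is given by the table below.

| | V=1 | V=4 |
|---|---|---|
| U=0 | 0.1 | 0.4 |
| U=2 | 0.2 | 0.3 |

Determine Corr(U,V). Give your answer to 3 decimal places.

E[U] = 1,  E[V] = 3.1
E[UV] = 2.8
Cov(U,V) = E[UV] − E[U]E[V] = 2.8 − (1)(3.1) = -0.3
Var(U) = 1,  Var(V) = 1.89
ρ = -0.3 / √(1·1.89) ≈ -0.218

-0.218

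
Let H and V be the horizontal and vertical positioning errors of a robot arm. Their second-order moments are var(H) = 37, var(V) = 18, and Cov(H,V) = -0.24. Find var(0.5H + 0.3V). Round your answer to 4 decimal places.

var(0.5H + 0.3V) = (0.5)²·var(H) + (0.3)²·var(V) + 2·(0.5)·(0.3)·Cov(H,V)
= 0.25·37 + 0.09·18 + 0.3·-0.24 = 10.798

10.7980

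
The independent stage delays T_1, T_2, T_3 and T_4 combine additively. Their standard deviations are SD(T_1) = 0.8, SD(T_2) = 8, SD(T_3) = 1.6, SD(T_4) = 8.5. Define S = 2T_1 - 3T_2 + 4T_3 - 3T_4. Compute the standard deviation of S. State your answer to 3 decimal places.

V(T_1) = 0.64, V(T_2) = 64, V(T_3) = 2.56, V(T_4) = 72.25
By independence, V(S) = (2)²V(T_1) + (-3)²V(T_2) + (4)²V(T_3) + (-3)²V(T_4)
= (2)²·0.64 + (-3)²·64 + (4)²·2.56 + (-3)²·72.25 = 1269.77
SD(S) = √1269.77 ≈ 35.634

35.634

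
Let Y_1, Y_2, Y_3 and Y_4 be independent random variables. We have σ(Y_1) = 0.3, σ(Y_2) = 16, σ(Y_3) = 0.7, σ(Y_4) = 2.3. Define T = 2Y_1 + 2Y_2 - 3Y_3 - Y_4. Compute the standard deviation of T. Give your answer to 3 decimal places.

V(Y_1) = 0.09, V(Y_2) = 256, V(Y_3) = 0.49, V(Y_4) = 5.29
By independence, V(T) = (2)²V(Y_1) + (2)²V(Y_2) + (-3)²V(Y_3) + (-1)²V(Y_4)
= (2)²·0.09 + (2)²·256 + (-3)²·0.49 + (-1)²·5.29 = 1034.06
σ(T) = √1034.06 ≈ 32.157

32.157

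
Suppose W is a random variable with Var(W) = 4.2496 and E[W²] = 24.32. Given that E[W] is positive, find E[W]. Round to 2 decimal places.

4.48

(E[W])² = E[W²] − Var(W) = 24.32 − 4.2496 = 20.0704
E[W] = √20.0704 = 4.48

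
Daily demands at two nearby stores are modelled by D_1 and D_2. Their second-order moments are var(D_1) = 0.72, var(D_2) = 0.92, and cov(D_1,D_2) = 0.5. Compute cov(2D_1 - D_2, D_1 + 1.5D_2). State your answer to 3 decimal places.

cov(2D_1 - D_2, D_1 + 1.5D_2) = (2)(1)var(D_1) + (-1)(1.5)var(D_2) + [(2)(1.5) + (-1)(1)]cov(D_1,D_2)
= 2·0.72 + -1.5·0.92 + 2·0.5 = 1.06

1.060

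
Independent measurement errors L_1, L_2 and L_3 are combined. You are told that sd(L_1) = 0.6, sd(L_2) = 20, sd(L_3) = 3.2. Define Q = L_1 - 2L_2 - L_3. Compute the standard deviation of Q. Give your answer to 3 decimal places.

Var(L_1) = 0.36, Var(L_2) = 400, Var(L_3) = 10.24
By independence, Var(Q) = (1)²Var(L_1) + (-2)²Var(L_2) + (-1)²Var(L_3)
= (1)²·0.36 + (-2)²·400 + (-1)²·10.24 = 1610.6
sd(Q) = √1610.6 ≈ 40.132

40.132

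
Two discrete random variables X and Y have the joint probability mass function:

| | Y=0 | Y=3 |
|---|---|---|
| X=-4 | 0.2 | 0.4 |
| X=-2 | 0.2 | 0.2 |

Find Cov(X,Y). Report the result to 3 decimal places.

E[X] = -3.2,  E[Y] = 1.8
E[XY] = -6
Cov(X,Y) = E[XY] − E[X]E[Y] = -6 − (-3.2)(1.8) = -0.24

-0.240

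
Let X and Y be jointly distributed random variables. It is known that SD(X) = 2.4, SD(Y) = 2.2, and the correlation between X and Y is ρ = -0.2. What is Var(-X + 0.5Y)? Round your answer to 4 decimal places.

Var(X) = (2.4)² = 5.76;  Var(Y) = (2.2)² = 4.84
Cov(X,Y) = ρ·SD(X)·SD(Y) = -0.2·2.4·2.2 = -1.056
Var(-X + 0.5Y) = (-1)²·Var(X) + (0.5)²·Var(Y) + 2·(-1)·(0.5)·Cov(X,Y)
= 1·5.76 + 0.25·4.84 + -1·-1.056 = 8.026

8.0260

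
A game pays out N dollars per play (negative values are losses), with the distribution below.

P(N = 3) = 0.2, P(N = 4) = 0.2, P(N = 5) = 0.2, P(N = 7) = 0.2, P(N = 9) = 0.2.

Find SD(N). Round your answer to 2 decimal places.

E[N] = (3)(0.2) + (4)(0.2) + (5)(0.2) + (7)(0.2) + (9)(0.2) = 5.6
E[N²] = (3)²(0.2) + (4)²(0.2) + (5)²(0.2) + (7)²(0.2) + (9)²(0.2) = 36
var(N) = E[N²] − (E[N])² = 36 − (5.6)² = 4.64
SD(N) = √4.64 ≈ 2.15

2.15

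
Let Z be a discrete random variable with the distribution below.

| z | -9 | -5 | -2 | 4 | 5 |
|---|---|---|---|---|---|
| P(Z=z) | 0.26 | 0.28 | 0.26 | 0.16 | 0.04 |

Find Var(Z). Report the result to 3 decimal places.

20.964

E[Z] = (-9)(0.26) + (-5)(0.28) + (-2)(0.26) + (4)(0.16) + (5)(0.04) = -3.42
E[Z²] = (-9)²(0.26) + (-5)²(0.28) + (-2)²(0.26) + (4)²(0.16) + (5)²(0.04) = 32.66
Var(Z) = E[Z²] − (E[Z])² = 32.66 − (-3.42)² = 20.9636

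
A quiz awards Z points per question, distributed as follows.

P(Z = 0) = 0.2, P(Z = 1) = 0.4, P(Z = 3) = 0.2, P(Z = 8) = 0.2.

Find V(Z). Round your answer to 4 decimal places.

8.2400

E[Z] = (0)(0.2) + (1)(0.4) + (3)(0.2) + (8)(0.2) = 2.6
E[Z²] = (0)²(0.2) + (1)²(0.4) + (3)²(0.2) + (8)²(0.2) = 15
V(Z) = E[Z²] − (E[Z])² = 15 − (2.6)² = 8.24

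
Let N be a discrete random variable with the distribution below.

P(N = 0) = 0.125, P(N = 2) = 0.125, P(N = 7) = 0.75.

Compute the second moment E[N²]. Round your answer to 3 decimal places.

E[N²] = (0)²(0.125) + (2)²(0.125) + (7)²(0.75) = 37.25

37.250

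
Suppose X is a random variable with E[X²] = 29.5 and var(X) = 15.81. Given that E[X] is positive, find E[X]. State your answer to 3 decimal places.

3.700

(E[X])² = E[X²] − var(X) = 29.5 − 15.81 = 13.69
E[X] = √13.69 = 3.7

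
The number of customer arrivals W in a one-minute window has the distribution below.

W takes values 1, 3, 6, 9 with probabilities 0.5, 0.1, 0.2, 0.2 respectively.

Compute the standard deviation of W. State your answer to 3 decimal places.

3.219

E[W] = (1)(0.5) + (3)(0.1) + (6)(0.2) + (9)(0.2) = 3.8
E[W²] = (1)²(0.5) + (3)²(0.1) + (6)²(0.2) + (9)²(0.2) = 24.8
var(W) = E[W²] − (E[W])² = 24.8 − (3.8)² = 10.36
SD(W) = √10.36 ≈ 3.219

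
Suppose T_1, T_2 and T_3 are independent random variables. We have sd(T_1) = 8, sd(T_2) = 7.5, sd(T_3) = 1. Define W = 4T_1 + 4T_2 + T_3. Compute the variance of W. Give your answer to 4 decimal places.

Var(T_1) = 64, Var(T_2) = 56.25, Var(T_3) = 1
By independence, Var(W) = (4)²Var(T_1) + (4)²Var(T_2) + (1)²Var(T_3)
= (4)²·64 + (4)²·56.25 + (1)²·1 = 1925

1925.0000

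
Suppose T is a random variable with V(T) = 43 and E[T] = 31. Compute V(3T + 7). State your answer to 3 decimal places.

387.000

V(3T + 7) = (3)²·V(T) = 9·43 = 387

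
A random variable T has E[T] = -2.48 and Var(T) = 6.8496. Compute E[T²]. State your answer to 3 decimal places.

E[T²] = Var(T) + (E[T])² = 6.8496 + (-2.48)² = 13

13.000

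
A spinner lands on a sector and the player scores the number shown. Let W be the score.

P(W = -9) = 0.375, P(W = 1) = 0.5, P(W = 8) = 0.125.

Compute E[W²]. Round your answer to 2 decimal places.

E[W²] = (-9)²(0.375) + (1)²(0.5) + (8)²(0.125) = 38.875

38.88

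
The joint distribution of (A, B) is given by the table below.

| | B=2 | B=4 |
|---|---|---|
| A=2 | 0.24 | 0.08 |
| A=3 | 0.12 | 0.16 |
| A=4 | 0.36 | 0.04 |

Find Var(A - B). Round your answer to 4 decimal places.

1.7696

E[A] = 3.08,  E[B] = 2.56,  E[AB] = 7.76
Var(A) = 10.2 − (3.08)² = 0.7136;  Var(B) = 7.36 − (2.56)² = 0.8064
Cov(A,B) = 7.76 − (3.08)(2.56) = -0.1248
Var(A - B) = (1)²·0.7136 + (-1)²·0.8064 + 2·(1)·(-1)·-0.1248 = 1.7696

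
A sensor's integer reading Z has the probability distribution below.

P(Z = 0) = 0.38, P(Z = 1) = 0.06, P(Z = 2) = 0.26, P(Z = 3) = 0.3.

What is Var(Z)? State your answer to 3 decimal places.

1.610

E[Z] = (0)(0.38) + (1)(0.06) + (2)(0.26) + (3)(0.3) = 1.48
E[Z²] = (0)²(0.38) + (1)²(0.06) + (2)²(0.26) + (3)²(0.3) = 3.8
Var(Z) = E[Z²] − (E[Z])² = 3.8 − (1.48)² = 1.6096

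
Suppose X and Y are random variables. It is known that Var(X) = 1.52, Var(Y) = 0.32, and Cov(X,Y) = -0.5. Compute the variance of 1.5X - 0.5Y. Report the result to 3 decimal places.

4.250

Var(1.5X - 0.5Y) = (1.5)²·Var(X) + (-0.5)²·Var(Y) + 2·(1.5)·(-0.5)·Cov(X,Y)
= 2.25·1.52 + 0.25·0.32 + -1.5·-0.5 = 4.25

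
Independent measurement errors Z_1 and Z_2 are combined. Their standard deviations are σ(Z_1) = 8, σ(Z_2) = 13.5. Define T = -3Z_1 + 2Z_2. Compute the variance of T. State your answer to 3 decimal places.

1305.000

Var(Z_1) = 64, Var(Z_2) = 182.25
By independence, Var(T) = (-3)²Var(Z_1) + (2)²Var(Z_2)
= (-3)²·64 + (2)²·182.25 = 1305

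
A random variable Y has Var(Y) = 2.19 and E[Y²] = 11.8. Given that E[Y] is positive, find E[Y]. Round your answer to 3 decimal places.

3.100

(E[Y])² = E[Y²] − Var(Y) = 11.8 − 2.19 = 9.61
E[Y] = √9.61 = 3.1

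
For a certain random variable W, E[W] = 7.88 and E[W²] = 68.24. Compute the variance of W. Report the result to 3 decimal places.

var(W) = 68.24 − (7.88)² = 6.1456

6.146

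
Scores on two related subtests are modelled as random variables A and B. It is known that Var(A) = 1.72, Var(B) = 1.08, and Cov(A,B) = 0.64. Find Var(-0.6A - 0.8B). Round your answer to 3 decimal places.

1.925

Var(-0.6A - 0.8B) = (-0.6)²·Var(A) + (-0.8)²·Var(B) + 2·(-0.6)·(-0.8)·Cov(A,B)
= 0.36·1.72 + 0.64·1.08 + 0.96·0.64 = 1.9248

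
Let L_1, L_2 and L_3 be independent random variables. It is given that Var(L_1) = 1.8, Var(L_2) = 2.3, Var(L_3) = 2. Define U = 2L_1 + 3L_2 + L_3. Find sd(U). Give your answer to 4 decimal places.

5.4681

By independence, Var(U) = (2)²Var(L_1) + (3)²Var(L_2) + (1)²Var(L_3)
= (2)²·1.8 + (3)²·2.3 + (1)²·2 = 29.9
sd(U) = √29.9 ≈ 5.4681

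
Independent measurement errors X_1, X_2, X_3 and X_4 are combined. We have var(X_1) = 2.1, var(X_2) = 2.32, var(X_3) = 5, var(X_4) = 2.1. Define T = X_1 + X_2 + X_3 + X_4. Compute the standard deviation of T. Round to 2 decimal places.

3.39

By independence, var(T) = (1)²var(X_1) + (1)²var(X_2) + (1)²var(X_3) + (1)²var(X_4)
= (1)²·2.1 + (1)²·2.32 + (1)²·5 + (1)²·2.1 = 11.52
sd(T) = √11.52 ≈ 3.39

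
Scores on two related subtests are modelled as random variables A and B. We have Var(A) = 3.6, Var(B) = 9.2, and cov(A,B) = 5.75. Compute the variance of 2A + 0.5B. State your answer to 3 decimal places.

28.200

Var(2A + 0.5B) = (2)²·Var(A) + (0.5)²·Var(B) + 2·(2)·(0.5)·cov(A,B)
= 4·3.6 + 0.25·9.2 + 2·5.75 = 28.2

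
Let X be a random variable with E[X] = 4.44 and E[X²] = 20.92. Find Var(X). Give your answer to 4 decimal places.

Var(X) = 20.92 − (4.44)² = 1.2064

1.2064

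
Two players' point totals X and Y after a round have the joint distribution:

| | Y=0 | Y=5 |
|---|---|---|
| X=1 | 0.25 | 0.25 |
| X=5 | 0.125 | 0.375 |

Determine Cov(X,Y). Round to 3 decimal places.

E[X] = 3,  E[Y] = 3.125
E[XY] = 10.625
Cov(X,Y) = E[XY] − E[X]E[Y] = 10.625 − (3)(3.125) = 1.25

1.250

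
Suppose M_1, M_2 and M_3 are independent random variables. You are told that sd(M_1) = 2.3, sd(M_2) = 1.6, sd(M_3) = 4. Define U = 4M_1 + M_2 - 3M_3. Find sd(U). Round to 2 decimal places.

15.21

V(M_1) = 5.29, V(M_2) = 2.56, V(M_3) = 16
By independence, V(U) = (4)²V(M_1) + (1)²V(M_2) + (-3)²V(M_3)
= (4)²·5.29 + (1)²·2.56 + (-3)²·16 = 231.2
sd(U) = √231.2 ≈ 15.21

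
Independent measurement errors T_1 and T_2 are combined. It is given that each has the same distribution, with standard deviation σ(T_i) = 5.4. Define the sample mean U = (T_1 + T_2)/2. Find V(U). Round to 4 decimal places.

14.5800

V(T_i) = (5.4)² = 29.16
By independence, V(U) = (0.5)²V(T_1) + (0.5)²V(T_2)
= (0.5)²·29.16 + (0.5)²·29.16 = 14.58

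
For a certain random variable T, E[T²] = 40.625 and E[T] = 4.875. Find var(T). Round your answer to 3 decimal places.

var(T) = 40.625 − (4.875)² = 16.859375

16.859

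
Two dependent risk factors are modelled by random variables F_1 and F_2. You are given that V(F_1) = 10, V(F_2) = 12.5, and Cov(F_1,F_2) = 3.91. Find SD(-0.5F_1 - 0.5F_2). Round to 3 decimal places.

V(-0.5F_1 - 0.5F_2) = (-0.5)²·V(F_1) + (-0.5)²·V(F_2) + 2·(-0.5)·(-0.5)·Cov(F_1,F_2)
= 0.25·10 + 0.25·12.5 + 0.5·3.91 = 7.58
SD(-0.5F_1 - 0.5F_2) = √7.58 ≈ 2.753

2.753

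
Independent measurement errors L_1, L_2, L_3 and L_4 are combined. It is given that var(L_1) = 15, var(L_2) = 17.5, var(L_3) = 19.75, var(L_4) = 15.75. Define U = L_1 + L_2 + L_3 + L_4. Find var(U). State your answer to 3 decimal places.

By independence, var(U) = (1)²var(L_1) + (1)²var(L_2) + (1)²var(L_3) + (1)²var(L_4)
= (1)²·15 + (1)²·17.5 + (1)²·19.75 + (1)²·15.75 = 68

68.000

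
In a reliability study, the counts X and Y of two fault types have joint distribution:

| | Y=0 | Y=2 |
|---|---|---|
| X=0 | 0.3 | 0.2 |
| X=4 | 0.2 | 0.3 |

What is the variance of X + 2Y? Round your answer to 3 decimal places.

9.600

E[X] = 2,  E[Y] = 1,  E[XY] = 2.4
V(X) = 8 − (2)² = 4;  V(Y) = 2 − (1)² = 1
cov(X,Y) = 2.4 − (2)(1) = 0.4
V(X + 2Y) = (1)²·4 + (2)²·1 + 2·(1)·(2)·0.4 = 9.6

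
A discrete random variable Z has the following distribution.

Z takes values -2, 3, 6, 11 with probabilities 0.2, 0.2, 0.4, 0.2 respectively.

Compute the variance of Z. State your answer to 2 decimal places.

18.16

E[Z] = (-2)(0.2) + (3)(0.2) + (6)(0.4) + (11)(0.2) = 4.8
E[Z²] = (-2)²(0.2) + (3)²(0.2) + (6)²(0.4) + (11)²(0.2) = 41.2
var(Z) = E[Z²] − (E[Z])² = 41.2 − (4.8)² = 18.16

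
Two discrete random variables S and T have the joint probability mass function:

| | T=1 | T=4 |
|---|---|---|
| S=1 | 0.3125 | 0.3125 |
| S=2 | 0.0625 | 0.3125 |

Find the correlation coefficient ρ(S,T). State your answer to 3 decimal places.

E[S] = 1.375,  E[T] = 2.875
E[ST] = 4.1875
cov(S,T) = E[ST] − E[S]E[T] = 4.1875 − (1.375)(2.875) = 0.234375
Var(S) = 0.234375,  Var(T) = 2.109375
ρ = 0.234375 / √(0.234375·2.109375) ≈ 0.333

0.333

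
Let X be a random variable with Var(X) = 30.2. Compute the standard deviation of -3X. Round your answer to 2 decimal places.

16.49

Var(-3X) = (-3)²·30.2 = 271.8
SD(-3X) = √271.8 ≈ 16.49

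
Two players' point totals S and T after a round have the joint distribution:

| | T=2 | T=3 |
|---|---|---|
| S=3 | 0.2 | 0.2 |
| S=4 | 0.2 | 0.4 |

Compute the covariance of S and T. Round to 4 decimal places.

0.0400

E[S] = 3.6,  E[T] = 2.6
E[ST] = 9.4
cov(S,T) = E[ST] − E[S]E[T] = 9.4 − (3.6)(2.6) = 0.04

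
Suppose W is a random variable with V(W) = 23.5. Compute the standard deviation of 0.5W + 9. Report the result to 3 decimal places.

2.424

V(0.5W + 9) = (0.5)²·23.5 = 5.875
sd(0.5W + 9) = √5.875 ≈ 2.424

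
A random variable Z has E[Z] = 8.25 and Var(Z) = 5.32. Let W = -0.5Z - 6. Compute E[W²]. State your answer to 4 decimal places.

103.8456

E[-0.5Z - 6] = -0.5·8.25 − 6 = -10.125
Var(-0.5Z - 6) = (-0.5)²·5.32 = 1.33
E[W²] = Var(W) + (E[W])² = 1.33 + (-10.125)² = 103.845625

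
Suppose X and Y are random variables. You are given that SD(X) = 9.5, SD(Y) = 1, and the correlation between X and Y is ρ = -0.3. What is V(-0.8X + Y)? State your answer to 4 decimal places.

V(X) = (9.5)² = 90.25;  V(Y) = (1)² = 1
Cov(X,Y) = ρ·SD(X)·SD(Y) = -0.3·9.5·1 = -2.85
V(-0.8X + Y) = (-0.8)²·V(X) + (1)²·V(Y) + 2·(-0.8)·(1)·Cov(X,Y)
= 0.64·90.25 + 1·1 + -1.6·-2.85 = 63.32

63.3200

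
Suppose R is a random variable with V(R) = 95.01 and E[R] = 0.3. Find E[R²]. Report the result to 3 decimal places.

95.100

E[R²] = V(R) + (E[R])² = 95.01 + (0.3)² = 95.1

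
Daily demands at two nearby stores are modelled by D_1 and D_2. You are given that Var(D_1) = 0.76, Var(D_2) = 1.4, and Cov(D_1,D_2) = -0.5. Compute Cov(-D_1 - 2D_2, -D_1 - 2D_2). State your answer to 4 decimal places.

4.3600

Cov(-D_1 - 2D_2, -D_1 - 2D_2) = (-1)(-1)Var(D_1) + (-2)(-2)Var(D_2) + [(-1)(-2) + (-2)(-1)]Cov(D_1,D_2)
= 1·0.76 + 4·1.4 + 4·-0.5 = 4.36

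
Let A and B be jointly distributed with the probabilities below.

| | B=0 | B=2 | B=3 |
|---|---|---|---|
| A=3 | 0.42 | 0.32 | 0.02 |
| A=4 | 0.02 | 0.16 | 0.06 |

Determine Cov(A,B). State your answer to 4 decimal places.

0.2120

E[A] = 3.24,  E[B] = 1.2
E[AB] = 4.1
Cov(A,B) = E[AB] − E[A]E[B] = 4.1 − (3.24)(1.2) = 0.212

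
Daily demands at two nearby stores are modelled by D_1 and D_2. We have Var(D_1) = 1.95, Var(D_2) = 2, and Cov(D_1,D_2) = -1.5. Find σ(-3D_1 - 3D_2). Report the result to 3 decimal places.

2.924

Var(-3D_1 - 3D_2) = (-3)²·Var(D_1) + (-3)²·Var(D_2) + 2·(-3)·(-3)·Cov(D_1,D_2)
= 9·1.95 + 9·2 + 18·-1.5 = 8.55
σ(-3D_1 - 3D_2) = √8.55 ≈ 2.924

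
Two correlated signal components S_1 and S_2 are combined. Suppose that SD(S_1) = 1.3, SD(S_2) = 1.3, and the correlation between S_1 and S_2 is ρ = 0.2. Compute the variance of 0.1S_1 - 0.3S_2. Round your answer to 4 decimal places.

0.1487

Var(S_1) = (1.3)² = 1.69;  Var(S_2) = (1.3)² = 1.69
cov(S_1,S_2) = ρ·SD(S_1)·SD(S_2) = 0.2·1.3·1.3 = 0.338
Var(0.1S_1 - 0.3S_2) = (0.1)²·Var(S_1) + (-0.3)²·Var(S_2) + 2·(0.1)·(-0.3)·cov(S_1,S_2)
= 0.01·1.69 + 0.09·1.69 + -0.06·0.338 = 0.14872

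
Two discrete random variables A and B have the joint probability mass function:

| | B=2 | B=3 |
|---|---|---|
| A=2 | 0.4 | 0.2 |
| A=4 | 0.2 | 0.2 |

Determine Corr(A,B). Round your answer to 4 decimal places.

E[A] = 2.8,  E[B] = 2.4
E[AB] = 6.8
Cov(A,B) = E[AB] − E[A]E[B] = 6.8 − (2.8)(2.4) = 0.08
V(A) = 0.96,  V(B) = 0.24
ρ = 0.08 / √(0.96·0.24) ≈ 0.1667

0.1667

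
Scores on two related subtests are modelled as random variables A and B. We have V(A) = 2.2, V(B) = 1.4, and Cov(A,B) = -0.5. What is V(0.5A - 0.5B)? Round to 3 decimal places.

V(0.5A - 0.5B) = (0.5)²·V(A) + (-0.5)²·V(B) + 2·(0.5)·(-0.5)·Cov(A,B)
= 0.25·2.2 + 0.25·1.4 + -0.5·-0.5 = 1.15

1.150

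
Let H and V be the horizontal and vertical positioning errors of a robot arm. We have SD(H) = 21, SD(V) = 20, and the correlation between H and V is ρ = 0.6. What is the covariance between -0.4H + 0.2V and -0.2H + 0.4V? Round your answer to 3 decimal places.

var(H) = (21)² = 441;  var(V) = (20)² = 400
Cov(H,V) = ρ·SD(H)·SD(V) = 0.6·21·20 = 252
Cov(-0.4H + 0.2V, -0.2H + 0.4V) = (-0.4)(-0.2)var(H) + (0.2)(0.4)var(V) + [(-0.4)(0.4) + (0.2)(-0.2)]Cov(H,V)
= 0.08·441 + 0.08·400 + -0.2·252 = 16.88

16.880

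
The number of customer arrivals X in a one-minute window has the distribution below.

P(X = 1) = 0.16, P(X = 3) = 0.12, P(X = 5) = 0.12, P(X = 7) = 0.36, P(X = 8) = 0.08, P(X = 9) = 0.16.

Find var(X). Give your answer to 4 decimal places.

E[X] = (1)(0.16) + (3)(0.12) + (5)(0.12) + (7)(0.36) + (8)(0.08) + (9)(0.16) = 5.72
E[X²] = (1)²(0.16) + (3)²(0.12) + (5)²(0.12) + (7)²(0.36) + (8)²(0.08) + (9)²(0.16) = 39.96
var(X) = E[X²] − (E[X])² = 39.96 − (5.72)² = 7.2416

7.2416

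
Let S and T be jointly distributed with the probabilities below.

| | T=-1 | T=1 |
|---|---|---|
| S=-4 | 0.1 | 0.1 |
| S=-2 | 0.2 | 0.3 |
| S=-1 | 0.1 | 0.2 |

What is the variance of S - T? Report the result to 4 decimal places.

E[S] = -2.1,  E[T] = 0.2,  E[ST] = -0.3
Var(S) = 5.5 − (-2.1)² = 1.09;  Var(T) = 1 − (0.2)² = 0.96
Cov(S,T) = -0.3 − (-2.1)(0.2) = 0.12
Var(S - T) = (1)²·1.09 + (-1)²·0.96 + 2·(1)·(-1)·0.12 = 1.81

1.8100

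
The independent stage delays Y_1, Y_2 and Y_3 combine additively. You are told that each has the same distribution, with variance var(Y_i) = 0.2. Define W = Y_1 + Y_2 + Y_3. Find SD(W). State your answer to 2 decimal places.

By independence, var(W) = (1)²var(Y_1) + (1)²var(Y_2) + (1)²var(Y_3)
= (1)²·0.2 + (1)²·0.2 + (1)²·0.2 = 0.6
SD(W) = √0.6 ≈ 0.77

0.77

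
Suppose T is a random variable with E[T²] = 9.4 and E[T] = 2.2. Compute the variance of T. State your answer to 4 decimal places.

4.5600

Var(T) = 9.4 − (2.2)² = 4.56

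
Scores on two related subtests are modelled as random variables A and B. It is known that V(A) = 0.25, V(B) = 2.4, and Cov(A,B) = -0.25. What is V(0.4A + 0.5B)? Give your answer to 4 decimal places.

0.5400

V(0.4A + 0.5B) = (0.4)²·V(A) + (0.5)²·V(B) + 2·(0.4)·(0.5)·Cov(A,B)
= 0.16·0.25 + 0.25·2.4 + 0.4·-0.25 = 0.54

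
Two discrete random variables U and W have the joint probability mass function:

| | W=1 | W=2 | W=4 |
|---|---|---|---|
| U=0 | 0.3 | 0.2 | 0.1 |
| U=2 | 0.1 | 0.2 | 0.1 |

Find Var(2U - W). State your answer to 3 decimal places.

4.240

E[U] = 0.8,  E[W] = 2,  E[UW] = 1.8
Var(U) = 1.6 − (0.8)² = 0.96;  Var(W) = 5.2 − (2)² = 1.2
Cov(U,W) = 1.8 − (0.8)(2) = 0.2
Var(2U - W) = (2)²·0.96 + (-1)²·1.2 + 2·(2)·(-1)·0.2 = 4.24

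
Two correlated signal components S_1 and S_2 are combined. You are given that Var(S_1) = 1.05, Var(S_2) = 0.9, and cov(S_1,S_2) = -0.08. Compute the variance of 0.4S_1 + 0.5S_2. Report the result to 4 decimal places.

Var(0.4S_1 + 0.5S_2) = (0.4)²·Var(S_1) + (0.5)²·Var(S_2) + 2·(0.4)·(0.5)·cov(S_1,S_2)
= 0.16·1.05 + 0.25·0.9 + 0.4·-0.08 = 0.361

0.3610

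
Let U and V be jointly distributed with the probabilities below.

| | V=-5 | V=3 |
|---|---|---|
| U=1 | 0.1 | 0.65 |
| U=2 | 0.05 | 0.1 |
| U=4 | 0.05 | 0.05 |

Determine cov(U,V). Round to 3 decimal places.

-0.880

E[U] = 1.45,  E[V] = 1.4
E[UV] = 1.15
cov(U,V) = E[UV] − E[U]E[V] = 1.15 − (1.45)(1.4) = -0.88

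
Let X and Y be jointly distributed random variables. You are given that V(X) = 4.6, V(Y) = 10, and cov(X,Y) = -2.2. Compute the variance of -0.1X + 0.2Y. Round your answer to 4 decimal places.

V(-0.1X + 0.2Y) = (-0.1)²·V(X) + (0.2)²·V(Y) + 2·(-0.1)·(0.2)·cov(X,Y)
= 0.01·4.6 + 0.04·10 + -0.04·-2.2 = 0.534

0.5340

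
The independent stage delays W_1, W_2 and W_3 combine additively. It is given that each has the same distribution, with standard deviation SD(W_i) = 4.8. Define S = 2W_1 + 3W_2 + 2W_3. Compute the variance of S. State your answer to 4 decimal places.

Var(W_i) = (4.8)² = 23.04
By independence, Var(S) = (2)²Var(W_1) + (3)²Var(W_2) + (2)²Var(W_3)
= (2)²·23.04 + (3)²·23.04 + (2)²·23.04 = 391.68

391.6800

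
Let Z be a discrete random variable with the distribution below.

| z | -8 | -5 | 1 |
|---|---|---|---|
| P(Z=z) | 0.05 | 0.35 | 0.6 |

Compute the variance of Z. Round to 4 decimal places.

E[Z] = (-8)(0.05) + (-5)(0.35) + (1)(0.6) = -1.55
E[Z²] = (-8)²(0.05) + (-5)²(0.35) + (1)²(0.6) = 12.55
V(Z) = E[Z²] − (E[Z])² = 12.55 − (-1.55)² = 10.1475

10.1475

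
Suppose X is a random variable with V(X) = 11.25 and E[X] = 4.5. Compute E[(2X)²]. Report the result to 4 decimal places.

126.0000

E[2X] = 2·4.5 = 9
V(2X) = (2)²·11.25 = 45
E[(2X)²] = V((2X)) + (E[(2X)])² = 45 + (9)² = 126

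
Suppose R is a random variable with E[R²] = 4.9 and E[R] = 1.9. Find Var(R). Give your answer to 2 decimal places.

1.29

Var(R) = 4.9 − (1.9)² = 1.29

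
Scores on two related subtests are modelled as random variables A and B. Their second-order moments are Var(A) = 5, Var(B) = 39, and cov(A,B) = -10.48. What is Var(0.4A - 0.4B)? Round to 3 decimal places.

Var(0.4A - 0.4B) = (0.4)²·Var(A) + (-0.4)²·Var(B) + 2·(0.4)·(-0.4)·cov(A,B)
= 0.16·5 + 0.16·39 + -0.32·-10.48 = 10.3936

10.394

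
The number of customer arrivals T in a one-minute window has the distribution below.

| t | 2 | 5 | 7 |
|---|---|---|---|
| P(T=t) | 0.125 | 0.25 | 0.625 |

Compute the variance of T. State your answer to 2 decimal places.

2.86

E[T] = (2)(0.125) + (5)(0.25) + (7)(0.625) = 5.875
E[T²] = (2)²(0.125) + (5)²(0.25) + (7)²(0.625) = 37.375
Var(T) = E[T²] − (E[T])² = 37.375 − (5.875)² = 2.859375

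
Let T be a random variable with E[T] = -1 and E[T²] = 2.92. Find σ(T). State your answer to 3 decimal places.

var(T) = 2.92 − (-1)² = 1.92
σ(T) = √1.92 ≈ 1.386

1.386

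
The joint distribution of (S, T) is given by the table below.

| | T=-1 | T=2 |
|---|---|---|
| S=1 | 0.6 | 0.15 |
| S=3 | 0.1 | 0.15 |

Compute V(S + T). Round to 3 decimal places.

E[S] = 1.5,  E[T] = -0.1,  E[ST] = 0.3
V(S) = 3 − (1.5)² = 0.75;  V(T) = 1.9 − (-0.1)² = 1.89
Cov(S,T) = 0.3 − (1.5)(-0.1) = 0.45
V(S + T) = (1)²·0.75 + (1)²·1.89 + 2·(1)·(1)·0.45 = 3.54

3.540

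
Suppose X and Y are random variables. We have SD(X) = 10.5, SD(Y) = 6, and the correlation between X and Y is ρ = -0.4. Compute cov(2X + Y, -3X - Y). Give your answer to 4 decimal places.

V(X) = (10.5)² = 110.25;  V(Y) = (6)² = 36
cov(X,Y) = ρ·SD(X)·SD(Y) = -0.4·10.5·6 = -25.2
cov(2X + Y, -3X - Y) = (2)(-3)V(X) + (1)(-1)V(Y) + [(2)(-1) + (1)(-3)]cov(X,Y)
= -6·110.25 + -1·36 + -5·-25.2 = -571.5

-571.5000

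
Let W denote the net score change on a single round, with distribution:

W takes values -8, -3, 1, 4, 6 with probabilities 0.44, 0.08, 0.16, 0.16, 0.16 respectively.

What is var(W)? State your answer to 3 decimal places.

E[W] = (-8)(0.44) + (-3)(0.08) + (1)(0.16) + (4)(0.16) + (6)(0.16) = -2
E[W²] = (-8)²(0.44) + (-3)²(0.08) + (1)²(0.16) + (4)²(0.16) + (6)²(0.16) = 37.36
var(W) = E[W²] − (E[W])² = 37.36 − (-2)² = 33.36

33.360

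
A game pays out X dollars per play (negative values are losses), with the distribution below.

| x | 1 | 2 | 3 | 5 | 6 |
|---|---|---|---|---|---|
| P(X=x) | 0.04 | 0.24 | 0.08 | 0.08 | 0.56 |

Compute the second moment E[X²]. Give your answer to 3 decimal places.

23.880

E[X²] = (1)²(0.04) + (2)²(0.24) + (3)²(0.08) + (5)²(0.08) + (6)²(0.56) = 23.88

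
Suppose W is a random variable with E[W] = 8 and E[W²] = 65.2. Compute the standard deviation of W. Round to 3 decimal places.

var(W) = 65.2 − (8)² = 1.2
SD(W) = √1.2 ≈ 1.095

1.095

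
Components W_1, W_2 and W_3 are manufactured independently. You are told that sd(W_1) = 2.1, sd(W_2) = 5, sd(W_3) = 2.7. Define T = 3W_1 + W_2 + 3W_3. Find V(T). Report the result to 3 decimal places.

130.300

V(W_1) = 4.41, V(W_2) = 25, V(W_3) = 7.29
By independence, V(T) = (3)²V(W_1) + (1)²V(W_2) + (3)²V(W_3)
= (3)²·4.41 + (1)²·25 + (3)²·7.29 = 130.3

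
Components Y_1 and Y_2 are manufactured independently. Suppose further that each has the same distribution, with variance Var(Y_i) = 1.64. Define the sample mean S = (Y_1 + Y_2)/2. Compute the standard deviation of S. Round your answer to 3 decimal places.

0.906

By independence, Var(S) = (0.5)²Var(Y_1) + (0.5)²Var(Y_2)
= (0.5)²·1.64 + (0.5)²·1.64 = 0.82
SD(S) = √0.82 ≈ 0.906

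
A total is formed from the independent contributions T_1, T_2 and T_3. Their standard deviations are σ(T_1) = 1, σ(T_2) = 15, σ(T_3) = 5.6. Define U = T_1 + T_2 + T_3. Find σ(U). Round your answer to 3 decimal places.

16.042

var(T_1) = 1, var(T_2) = 225, var(T_3) = 31.36
By independence, var(U) = (1)²var(T_1) + (1)²var(T_2) + (1)²var(T_3)
= (1)²·1 + (1)²·225 + (1)²·31.36 = 257.36
σ(U) = √257.36 ≈ 16.042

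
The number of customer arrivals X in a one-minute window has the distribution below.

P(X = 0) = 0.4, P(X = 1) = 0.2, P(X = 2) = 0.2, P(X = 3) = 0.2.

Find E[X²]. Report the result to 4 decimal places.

2.8000

E[X²] = (0)²(0.4) + (1)²(0.2) + (2)²(0.2) + (3)²(0.2) = 2.8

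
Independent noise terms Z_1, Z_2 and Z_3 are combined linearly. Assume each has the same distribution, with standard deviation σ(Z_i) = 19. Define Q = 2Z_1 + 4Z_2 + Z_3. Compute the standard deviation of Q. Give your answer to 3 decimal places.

87.069

Var(Z_i) = (19)² = 361
By independence, Var(Q) = (2)²Var(Z_1) + (4)²Var(Z_2) + (1)²Var(Z_3)
= (2)²·361 + (4)²·361 + (1)²·361 = 7581
σ(Q) = √7581 ≈ 87.069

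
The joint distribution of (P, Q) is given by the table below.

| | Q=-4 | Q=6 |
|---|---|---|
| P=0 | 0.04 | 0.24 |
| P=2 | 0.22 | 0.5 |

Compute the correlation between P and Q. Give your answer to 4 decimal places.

E[P] = 1.44,  E[Q] = 3.4
E[PQ] = 4.24
Cov(P,Q) = E[PQ] − E[P]E[Q] = 4.24 − (1.44)(3.4) = -0.656
Var(P) = 0.8064,  Var(Q) = 19.24
ρ = -0.656 / √(0.8064·19.24) ≈ -0.1665

-0.1665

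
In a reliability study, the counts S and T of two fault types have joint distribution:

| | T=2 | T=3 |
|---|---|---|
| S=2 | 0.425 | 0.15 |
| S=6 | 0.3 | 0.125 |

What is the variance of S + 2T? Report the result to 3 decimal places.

E[S] = 3.7,  E[T] = 2.275,  E[ST] = 8.45
Var(S) = 17.6 − (3.7)² = 3.91;  Var(T) = 5.375 − (2.275)² = 0.199375
Cov(S,T) = 8.45 − (3.7)(2.275) = 0.0325
Var(S + 2T) = (1)²·3.91 + (2)²·0.199375 + 2·(1)·(2)·0.0325 = 4.8375

4.838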